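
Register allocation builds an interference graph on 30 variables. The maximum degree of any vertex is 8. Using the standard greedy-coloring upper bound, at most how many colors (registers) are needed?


Greedy coloring never needs more than (max_degree + 1) colors: when coloring a vertex, at most max_degree neighbors are already colored.
Upper bound = 8 + 1 = 9

9


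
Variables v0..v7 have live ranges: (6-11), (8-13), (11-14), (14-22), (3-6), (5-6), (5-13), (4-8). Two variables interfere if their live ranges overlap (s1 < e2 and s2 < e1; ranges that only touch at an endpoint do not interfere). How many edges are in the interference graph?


Check all pairs for overlapping intervals.
Two intervals (s1,e1) and (s2,e2) overlap if s1 < e2 and s2 < e1.
v0 (6-11) vs v1..v7: overlaps v1, v6, v7 -> 3
v1 (8-13) vs v2..v7: overlaps v2, v6 -> 2
v2 (11-14) vs v3..v7: overlaps v6 -> 1
v3 (14-22) vs v4..v7: overlaps none -> 0
v4 (3-6) vs v5..v7: overlaps v5, v6, v7 -> 3
v5 (5-6) vs v6..v7: overlaps v6, v7 -> 2
v6 (5-13) vs v7: overlaps v7 -> 1
Total overlapping pairs = 3 + 2 + 1 + 0 + 3 + 2 + 1 = 12

12


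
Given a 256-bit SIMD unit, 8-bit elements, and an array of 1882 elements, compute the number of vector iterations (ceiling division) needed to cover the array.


Width = 256 / 8 = 32 elements per vector op
Iterations = ceil(1882 / 32) = 59

59


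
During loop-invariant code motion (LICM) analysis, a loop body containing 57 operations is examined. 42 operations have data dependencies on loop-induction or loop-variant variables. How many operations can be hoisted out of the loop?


Invariant candidates = total - loop-dependent
= 57 - 42 = 15

15


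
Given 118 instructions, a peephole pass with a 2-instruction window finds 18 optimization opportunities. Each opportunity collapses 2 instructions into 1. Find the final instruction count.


Each match removes 1 instructions.
Total removed = 18 * 1 = 18
Remaining = 118 - 18 = 100

100


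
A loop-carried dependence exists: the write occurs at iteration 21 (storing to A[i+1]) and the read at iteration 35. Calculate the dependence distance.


Distance = read iteration - write iteration
= 35 - 21 = 14

14


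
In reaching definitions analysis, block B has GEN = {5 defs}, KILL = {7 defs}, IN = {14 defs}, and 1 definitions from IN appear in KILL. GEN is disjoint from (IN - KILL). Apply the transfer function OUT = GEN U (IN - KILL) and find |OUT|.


IN - KILL: 14 - 1 = 13 surviving definitions
OUT = GEN + surviving = 5 + 13 = 18

18


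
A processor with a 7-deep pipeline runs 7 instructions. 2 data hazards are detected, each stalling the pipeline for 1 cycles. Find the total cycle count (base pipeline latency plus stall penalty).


Base cycles = 7 + 7 - 1 = 13
Total stalls = 2 * 1 = 2
Total = 13 + 2 = 15

15


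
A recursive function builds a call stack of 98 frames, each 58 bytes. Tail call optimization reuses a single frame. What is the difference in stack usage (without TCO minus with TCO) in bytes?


Without TCO: 98 * 58 = 5684 bytes
With TCO: reuse 1 frame = 58 bytes
Savings = 5684 - 58 = 5626

5626


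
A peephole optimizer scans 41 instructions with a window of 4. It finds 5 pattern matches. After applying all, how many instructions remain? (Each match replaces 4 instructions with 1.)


Each match removes 3 instructions.
Total removed = 5 * 3 = 15
Remaining = 41 - 15 = 26

26


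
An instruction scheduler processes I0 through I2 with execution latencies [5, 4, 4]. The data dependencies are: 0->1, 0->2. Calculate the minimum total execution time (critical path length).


Compute longest path through dependency graph: dist(Ik) = max over predecessors of dist + latency(Ik).
dist(I0) = latency 5 = 5
dist(I1) = dist(I0) + 4 = 5 + 4 = 9
dist(I2) = dist(I0) + 4 = 5 + 4 = 9
Critical path = max dist = 9

9


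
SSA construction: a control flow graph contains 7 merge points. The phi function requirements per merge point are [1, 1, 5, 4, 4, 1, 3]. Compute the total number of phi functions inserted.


Total phi functions = sum of phi functions at each join node
= 1 + 1 + 5 + 4 + 4 + 1 + 3 = 19

19


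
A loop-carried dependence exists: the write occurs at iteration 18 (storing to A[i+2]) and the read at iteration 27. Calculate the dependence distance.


Distance = read iteration - write iteration
= 27 - 18 = 9

9


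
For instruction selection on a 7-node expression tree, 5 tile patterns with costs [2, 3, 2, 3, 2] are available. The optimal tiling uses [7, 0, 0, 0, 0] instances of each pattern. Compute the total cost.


Total cost = sum(count_i * cost_i)
= 7*2 + 0*3 + 0*2 + 0*3 + 0*2
= 14

14


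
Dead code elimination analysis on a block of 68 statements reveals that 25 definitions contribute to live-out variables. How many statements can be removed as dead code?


Dead code = total statements - live definitions
= 68 - 25 = 43

43


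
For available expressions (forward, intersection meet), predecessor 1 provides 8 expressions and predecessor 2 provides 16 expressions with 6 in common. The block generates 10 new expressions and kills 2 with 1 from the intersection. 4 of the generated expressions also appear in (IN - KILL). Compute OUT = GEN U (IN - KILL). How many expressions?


IN = intersection of predecessors = 6
IN - KILL = 6 - 1 = 5
|OUT| = |GEN| + |IN - KILL| - |GEN ∩ (IN - KILL)| = 10 + 5 - 4 = 11

11


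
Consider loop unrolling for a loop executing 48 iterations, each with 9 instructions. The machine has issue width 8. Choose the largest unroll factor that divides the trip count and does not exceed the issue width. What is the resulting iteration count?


Largest divisor of 48 <= 8 is 8
New iterations = 48 / 8 = 6

6


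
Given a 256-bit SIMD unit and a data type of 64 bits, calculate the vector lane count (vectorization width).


Width = SIMD bits / data type bits
= 256 / 64 = 4

4


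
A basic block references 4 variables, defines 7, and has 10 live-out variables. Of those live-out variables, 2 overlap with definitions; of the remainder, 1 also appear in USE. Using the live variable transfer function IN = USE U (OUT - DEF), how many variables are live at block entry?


OUT - DEF: 10 - 2 = 8
|IN| = |USE| + |OUT - DEF| - |USE ∩ (OUT - DEF)| = 4 + 8 - 1 = 11

11


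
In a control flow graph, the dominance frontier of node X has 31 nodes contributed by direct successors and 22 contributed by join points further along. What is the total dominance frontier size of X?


DF(X) = direct successor contributions + join point contributions
= 31 + 22 = 53

53


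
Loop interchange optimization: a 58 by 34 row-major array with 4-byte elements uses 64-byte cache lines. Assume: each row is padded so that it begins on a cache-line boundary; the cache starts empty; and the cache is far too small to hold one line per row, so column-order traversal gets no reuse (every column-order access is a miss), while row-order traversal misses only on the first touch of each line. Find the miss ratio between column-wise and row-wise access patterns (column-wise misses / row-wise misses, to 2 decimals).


Each row occupies 34 * 4 = 136 bytes and starts on a line boundary, so it spans ceil(136 / 64) = 3 cache lines.
Row-major traversal misses (one per line touched): 58 * ceil(34 * 4 / 64) = 174
Column-major traversal misses (no reuse, every access misses): 58 * 34 = 1972
Ratio = 1972 / 174 = 11.33

11.33


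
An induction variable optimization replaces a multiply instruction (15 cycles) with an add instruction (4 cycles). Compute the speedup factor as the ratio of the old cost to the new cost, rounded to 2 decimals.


Ratio = mult_cost / add_cost = 15 / 4 = 3.75

3.75


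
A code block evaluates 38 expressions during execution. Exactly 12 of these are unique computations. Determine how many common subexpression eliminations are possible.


CSE count = total expressions - unique expressions
= 38 - 12 = 26

26


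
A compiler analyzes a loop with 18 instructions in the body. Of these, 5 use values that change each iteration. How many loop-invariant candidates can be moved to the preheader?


Invariant candidates = total - loop-dependent
= 18 - 5 = 13

13


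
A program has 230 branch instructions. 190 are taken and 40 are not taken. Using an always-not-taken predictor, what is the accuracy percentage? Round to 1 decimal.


Predictor: always-not-taken
Correct predictions = 40
Accuracy = 40 / 230 * 100 = 17.4%

17.4


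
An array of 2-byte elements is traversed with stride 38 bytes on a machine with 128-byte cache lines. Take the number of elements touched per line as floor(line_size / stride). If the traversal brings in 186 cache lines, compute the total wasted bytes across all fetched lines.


Elements per line = floor(128 / 38) = 3
Bytes used per line = 3 * 2 = 6
Wasted per line = 128 - 6 = 122
Total wasted = 122 * 186 = 22692

22692


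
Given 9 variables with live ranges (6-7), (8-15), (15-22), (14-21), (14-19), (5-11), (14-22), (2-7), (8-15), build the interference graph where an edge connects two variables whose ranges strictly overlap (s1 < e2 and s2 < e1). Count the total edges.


Check all pairs for overlapping intervals.
Two intervals (s1,e1) and (s2,e2) overlap if s1 < e2 and s2 < e1.
v0 (6-7) vs v1..v8: overlaps v5, v7 -> 2
v1 (8-15) vs v2..v8: overlaps v3, v4, v5, v6, v8 -> 5
v2 (15-22) vs v3..v8: overlaps v3, v4, v6 -> 3
v3 (14-21) vs v4..v8: overlaps v4, v6, v8 -> 3
v4 (14-19) vs v5..v8: overlaps v6, v8 -> 2
v5 (5-11) vs v6..v8: overlaps v7, v8 -> 2
v6 (14-22) vs v7..v8: overlaps v8 -> 1
v7 (2-7) vs v8: overlaps none -> 0
Total overlapping pairs = 2 + 5 + 3 + 3 + 2 + 2 + 1 + 0 = 18

18


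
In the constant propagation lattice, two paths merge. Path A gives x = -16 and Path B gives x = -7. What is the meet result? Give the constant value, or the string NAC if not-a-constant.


Meet operation: if both paths give the same constant, result is that constant; if they differ, result is NAC (not-a-constant).
Path A: -16, Path B: -7 -> differ
Result: not-a-constant -> NAC

NAC


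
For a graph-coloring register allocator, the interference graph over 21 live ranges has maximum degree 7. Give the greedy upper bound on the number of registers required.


Greedy coloring never needs more than (max_degree + 1) colors: when coloring a vertex, at most max_degree neighbors are already colored.
Upper bound = 7 + 1 = 8

8


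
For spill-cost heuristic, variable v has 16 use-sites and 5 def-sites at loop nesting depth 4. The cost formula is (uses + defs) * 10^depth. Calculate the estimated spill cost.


uses + defs = 16 + 5 = 21
10^4 = 10000
Spill cost = 21 * 10000 = 210000

210000


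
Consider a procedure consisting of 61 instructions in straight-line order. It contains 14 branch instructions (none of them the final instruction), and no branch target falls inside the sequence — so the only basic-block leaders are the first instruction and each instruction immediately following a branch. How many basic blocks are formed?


With no in-sequence branch targets, the leaders are the first instruction plus the instruction after each branch.
Number of basic blocks = branches + 1
= 14 + 1 = 15

15


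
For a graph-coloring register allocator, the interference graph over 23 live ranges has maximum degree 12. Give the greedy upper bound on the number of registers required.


Greedy coloring never needs more than (max_degree + 1) colors: when coloring a vertex, at most max_degree neighbors are already colored.
Upper bound = 12 + 1 = 13

13


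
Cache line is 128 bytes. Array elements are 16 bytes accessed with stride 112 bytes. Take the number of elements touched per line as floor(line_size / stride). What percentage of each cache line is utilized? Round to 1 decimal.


Elements per cache line = floor(128 / 112) = 1
Bytes used = 1 * 16 = 16
Utilization = 16 / 128 * 100 = 12.5%

12.5


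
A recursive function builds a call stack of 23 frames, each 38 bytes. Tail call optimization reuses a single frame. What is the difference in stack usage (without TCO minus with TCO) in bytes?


Without TCO: 23 * 38 = 874 bytes
With TCO: reuse 1 frame = 38 bytes
Savings = 874 - 38 = 836

836


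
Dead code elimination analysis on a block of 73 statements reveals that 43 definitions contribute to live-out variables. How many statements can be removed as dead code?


Dead code = total statements - live definitions
= 73 - 43 = 30

30


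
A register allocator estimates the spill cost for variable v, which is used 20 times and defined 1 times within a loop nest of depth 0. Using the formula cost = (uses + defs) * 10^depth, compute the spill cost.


uses + defs = 20 + 1 = 21
10^0 = 1
Spill cost = 21 * 1 = 21

21


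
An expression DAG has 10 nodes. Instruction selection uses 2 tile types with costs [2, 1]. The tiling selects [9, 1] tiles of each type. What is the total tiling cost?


Total cost = sum(count_i * cost_i)
= 9*2 + 1*1
= 19

19


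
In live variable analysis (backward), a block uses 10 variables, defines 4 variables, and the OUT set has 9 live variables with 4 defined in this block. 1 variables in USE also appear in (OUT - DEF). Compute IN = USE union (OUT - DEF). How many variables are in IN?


OUT - DEF: 9 - 4 = 5
|IN| = |USE| + |OUT - DEF| - |USE ∩ (OUT - DEF)| = 10 + 5 - 1 = 14

14


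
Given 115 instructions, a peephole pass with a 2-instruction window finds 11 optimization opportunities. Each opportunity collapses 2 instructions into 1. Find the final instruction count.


Each match removes 1 instructions.
Total removed = 11 * 1 = 11
Remaining = 115 - 11 = 104

104


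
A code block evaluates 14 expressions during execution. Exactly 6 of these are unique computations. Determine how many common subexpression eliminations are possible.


CSE count = total expressions - unique expressions
= 14 - 6 = 8

8


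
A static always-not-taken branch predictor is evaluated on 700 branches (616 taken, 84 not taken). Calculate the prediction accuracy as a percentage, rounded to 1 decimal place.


Predictor: always-not-taken
Correct predictions = 84
Accuracy = 84 / 700 * 100 = 12.0%

12.0


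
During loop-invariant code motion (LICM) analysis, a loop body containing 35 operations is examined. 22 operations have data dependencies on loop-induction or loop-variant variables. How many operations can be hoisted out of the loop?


Invariant candidates = total - loop-dependent
= 35 - 22 = 13

13


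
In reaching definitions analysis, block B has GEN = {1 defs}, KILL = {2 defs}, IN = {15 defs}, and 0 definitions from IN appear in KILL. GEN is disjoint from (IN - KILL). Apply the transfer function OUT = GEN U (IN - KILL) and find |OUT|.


IN - KILL: 15 - 0 = 15 surviving definitions
OUT = GEN + surviving = 1 + 15 = 16

16


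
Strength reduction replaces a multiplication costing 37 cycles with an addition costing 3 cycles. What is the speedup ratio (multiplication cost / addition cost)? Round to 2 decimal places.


Ratio = mult_cost / add_cost = 37 / 3 = 12.33

12.33


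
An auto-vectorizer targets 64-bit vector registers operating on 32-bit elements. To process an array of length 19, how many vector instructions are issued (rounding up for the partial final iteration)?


Width = 64 / 32 = 2 elements per vector op
Iterations = ceil(19 / 2) = 10

10


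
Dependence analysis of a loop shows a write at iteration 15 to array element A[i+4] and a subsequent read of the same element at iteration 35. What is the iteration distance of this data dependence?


Distance = read iteration - write iteration
= 35 - 15 = 20

20


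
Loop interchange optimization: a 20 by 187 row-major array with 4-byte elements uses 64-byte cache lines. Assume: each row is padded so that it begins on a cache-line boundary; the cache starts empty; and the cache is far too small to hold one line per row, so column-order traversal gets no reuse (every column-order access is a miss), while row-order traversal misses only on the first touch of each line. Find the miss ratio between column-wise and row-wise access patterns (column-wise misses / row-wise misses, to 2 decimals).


Each row occupies 187 * 4 = 748 bytes and starts on a line boundary, so it spans ceil(748 / 64) = 12 cache lines.
Row-major traversal misses (one per line touched): 20 * ceil(187 * 4 / 64) = 240
Column-major traversal misses (no reuse, every access misses): 20 * 187 = 3740
Ratio = 3740 / 240 = 15.58

15.58


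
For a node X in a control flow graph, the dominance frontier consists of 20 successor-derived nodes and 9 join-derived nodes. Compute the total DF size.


DF(X) = direct successor contributions + join point contributions
= 20 + 9 = 29

29


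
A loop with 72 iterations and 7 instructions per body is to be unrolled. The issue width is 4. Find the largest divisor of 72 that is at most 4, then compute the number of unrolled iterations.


Largest divisor of 72 <= 4 is 4
New iterations = 72 / 4 = 18

18


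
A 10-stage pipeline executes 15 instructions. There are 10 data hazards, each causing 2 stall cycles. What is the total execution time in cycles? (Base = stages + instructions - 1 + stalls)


Base cycles = 10 + 15 - 1 = 24
Total stalls = 10 * 2 = 20
Total = 24 + 20 = 44

44


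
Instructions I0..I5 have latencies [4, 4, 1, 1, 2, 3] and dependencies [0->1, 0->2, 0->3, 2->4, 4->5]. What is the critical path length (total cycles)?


Compute longest path through dependency graph: dist(Ik) = max over predecessors of dist + latency(Ik).
dist(I0) = latency 4 = 4
dist(I1) = dist(I0) + 4 = 4 + 4 = 8
dist(I2) = dist(I0) + 1 = 4 + 1 = 5
dist(I3) = dist(I0) + 1 = 4 + 1 = 5
dist(I4) = dist(I2) + 2 = 5 + 2 = 7
dist(I5) = dist(I4) + 3 = 7 + 3 = 10
Critical path = max dist = 10

10


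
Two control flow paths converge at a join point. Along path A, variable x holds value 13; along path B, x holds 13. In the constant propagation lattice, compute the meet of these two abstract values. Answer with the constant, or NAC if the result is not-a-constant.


Meet operation: if both paths give the same constant, result is that constant; if they differ, result is NAC (not-a-constant).
Path A: 13, Path B: 13 -> equal
Result: constant -> 13

13


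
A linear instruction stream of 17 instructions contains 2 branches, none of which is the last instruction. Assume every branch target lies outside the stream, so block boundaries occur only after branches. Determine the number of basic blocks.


With no in-sequence branch targets, the leaders are the first instruction plus the instruction after each branch.
Number of basic blocks = branches + 1
= 2 + 1 = 3

3


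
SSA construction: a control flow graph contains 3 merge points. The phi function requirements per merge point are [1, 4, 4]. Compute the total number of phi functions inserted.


Total phi functions = sum of phi functions at each join node
= 1 + 4 + 4 = 9

9


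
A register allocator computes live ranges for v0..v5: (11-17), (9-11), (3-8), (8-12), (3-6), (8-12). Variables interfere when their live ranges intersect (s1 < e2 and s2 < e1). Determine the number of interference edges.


Check all pairs for overlapping intervals.
Two intervals (s1,e1) and (s2,e2) overlap if s1 < e2 and s2 < e1.
v0 (11-17) vs v1..v5: overlaps v3, v5 -> 2
v1 (9-11) vs v2..v5: overlaps v3, v5 -> 2
v2 (3-8) vs v3..v5: overlaps v4 -> 1
v3 (8-12) vs v4..v5: overlaps v5 -> 1
v4 (3-6) vs v5: overlaps none -> 0
Total overlapping pairs = 2 + 2 + 1 + 1 + 0 = 6

6


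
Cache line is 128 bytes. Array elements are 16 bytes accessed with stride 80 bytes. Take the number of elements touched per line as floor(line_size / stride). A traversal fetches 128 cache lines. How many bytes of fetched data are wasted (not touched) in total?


Elements per line = floor(128 / 80) = 1
Bytes used per line = 1 * 16 = 16
Wasted per line = 128 - 16 = 112
Total wasted = 112 * 128 = 14336

14336


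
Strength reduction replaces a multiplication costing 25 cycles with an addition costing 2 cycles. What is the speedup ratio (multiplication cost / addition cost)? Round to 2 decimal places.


Ratio = mult_cost / add_cost = 25 / 2 = 12.5

12.5


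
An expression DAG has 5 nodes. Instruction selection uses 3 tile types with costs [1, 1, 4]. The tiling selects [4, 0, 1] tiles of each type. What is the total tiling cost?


Total cost = sum(count_i * cost_i)
= 4*1 + 0*1 + 1*4
= 8

8


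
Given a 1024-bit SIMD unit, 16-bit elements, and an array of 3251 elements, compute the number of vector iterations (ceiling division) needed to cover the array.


Width = 1024 / 16 = 64 elements per vector op
Iterations = ceil(3251 / 64) = 51

51


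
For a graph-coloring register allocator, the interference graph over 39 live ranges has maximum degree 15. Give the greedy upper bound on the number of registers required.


Greedy coloring never needs more than (max_degree + 1) colors: when coloring a vertex, at most max_degree neighbors are already colored.
Upper bound = 15 + 1 = 16

16


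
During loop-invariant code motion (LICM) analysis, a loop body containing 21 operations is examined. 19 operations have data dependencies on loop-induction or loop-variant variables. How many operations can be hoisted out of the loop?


Invariant candidates = total - loop-dependent
= 21 - 19 = 2

2


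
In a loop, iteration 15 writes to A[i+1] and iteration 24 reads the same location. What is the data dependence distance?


Distance = read iteration - write iteration
= 24 - 15 = 9

9


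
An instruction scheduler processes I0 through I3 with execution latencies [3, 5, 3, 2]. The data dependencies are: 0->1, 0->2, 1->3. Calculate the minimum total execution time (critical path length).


Compute longest path through dependency graph: dist(Ik) = max over predecessors of dist + latency(Ik).
dist(I0) = latency 3 = 3
dist(I1) = dist(I0) + 5 = 3 + 5 = 8
dist(I2) = dist(I0) + 3 = 3 + 3 = 6
dist(I3) = dist(I1) + 2 = 8 + 2 = 10
Critical path = max dist = 10

10


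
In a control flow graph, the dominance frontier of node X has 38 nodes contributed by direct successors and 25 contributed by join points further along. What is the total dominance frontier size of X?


DF(X) = direct successor contributions + join point contributions
= 38 + 25 = 63

63


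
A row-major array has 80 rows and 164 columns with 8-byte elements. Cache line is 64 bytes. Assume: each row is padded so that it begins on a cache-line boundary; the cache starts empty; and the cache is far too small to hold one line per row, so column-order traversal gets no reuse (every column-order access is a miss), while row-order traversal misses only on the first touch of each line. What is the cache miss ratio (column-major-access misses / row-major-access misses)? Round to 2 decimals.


Each row occupies 164 * 8 = 1312 bytes and starts on a line boundary, so it spans ceil(1312 / 64) = 21 cache lines.
Row-major traversal misses (one per line touched): 80 * ceil(164 * 8 / 64) = 1680
Column-major traversal misses (no reuse, every access misses): 80 * 164 = 13120
Ratio = 13120 / 1680 = 7.81

7.81


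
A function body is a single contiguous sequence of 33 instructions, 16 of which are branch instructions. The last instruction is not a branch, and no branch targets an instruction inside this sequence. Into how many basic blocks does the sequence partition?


With no in-sequence branch targets, the leaders are the first instruction plus the instruction after each branch.
Number of basic blocks = branches + 1
= 16 + 1 = 17

17


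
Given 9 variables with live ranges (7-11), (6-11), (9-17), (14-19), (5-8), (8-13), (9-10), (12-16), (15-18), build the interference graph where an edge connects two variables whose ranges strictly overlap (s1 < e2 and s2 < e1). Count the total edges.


Check all pairs for overlapping intervals.
Two intervals (s1,e1) and (s2,e2) overlap if s1 < e2 and s2 < e1.
v0 (7-11) vs v1..v8: overlaps v1, v2, v4, v5, v6 -> 5
v1 (6-11) vs v2..v8: overlaps v2, v4, v5, v6 -> 4
v2 (9-17) vs v3..v8: overlaps v3, v5, v6, v7, v8 -> 5
v3 (14-19) vs v4..v8: overlaps v7, v8 -> 2
v4 (5-8) vs v5..v8: overlaps none -> 0
v5 (8-13) vs v6..v8: overlaps v6, v7 -> 2
v6 (9-10) vs v7..v8: overlaps none -> 0
v7 (12-16) vs v8: overlaps v8 -> 1
Total overlapping pairs = 5 + 4 + 5 + 2 + 0 + 2 + 0 + 1 = 19

19


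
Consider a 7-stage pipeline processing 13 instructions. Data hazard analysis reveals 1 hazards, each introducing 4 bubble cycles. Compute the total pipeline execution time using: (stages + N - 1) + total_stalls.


Base cycles = 7 + 13 - 1 = 19
Total stalls = 1 * 4 = 4
Total = 19 + 4 = 23

23


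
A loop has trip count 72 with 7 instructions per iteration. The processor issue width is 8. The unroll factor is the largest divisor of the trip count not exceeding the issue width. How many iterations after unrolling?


Largest divisor of 72 <= 8 is 8
New iterations = 72 / 8 = 9

9


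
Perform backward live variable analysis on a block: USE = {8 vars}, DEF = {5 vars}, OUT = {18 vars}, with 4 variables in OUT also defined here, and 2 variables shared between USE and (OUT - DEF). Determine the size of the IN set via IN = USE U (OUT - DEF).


OUT - DEF: 18 - 4 = 14
|IN| = |USE| + |OUT - DEF| - |USE ∩ (OUT - DEF)| = 8 + 14 - 2 = 20

20


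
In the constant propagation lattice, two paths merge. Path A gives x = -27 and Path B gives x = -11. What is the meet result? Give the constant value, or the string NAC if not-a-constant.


Meet operation: if both paths give the same constant, result is that constant; if they differ, result is NAC (not-a-constant).
Path A: -27, Path B: -11 -> differ
Result: not-a-constant -> NAC

NAC


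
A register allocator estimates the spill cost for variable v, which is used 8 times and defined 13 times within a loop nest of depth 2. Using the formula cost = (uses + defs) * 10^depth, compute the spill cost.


uses + defs = 8 + 13 = 21
10^2 = 100
Spill cost = 21 * 100 = 2100

2100


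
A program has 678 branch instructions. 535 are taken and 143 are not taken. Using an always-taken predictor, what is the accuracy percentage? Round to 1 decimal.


Predictor: always-taken
Correct predictions = 535
Accuracy = 535 / 678 * 100 = 78.9%

78.9


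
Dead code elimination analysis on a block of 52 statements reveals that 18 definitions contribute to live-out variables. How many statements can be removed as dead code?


Dead code = total statements - live definitions
= 52 - 18 = 34

34


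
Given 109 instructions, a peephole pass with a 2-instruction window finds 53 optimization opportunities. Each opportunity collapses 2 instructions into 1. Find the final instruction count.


Each match removes 1 instructions.
Total removed = 53 * 1 = 53
Remaining = 109 - 53 = 56

56


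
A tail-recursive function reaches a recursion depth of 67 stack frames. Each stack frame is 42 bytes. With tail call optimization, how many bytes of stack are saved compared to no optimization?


Without TCO: 67 * 42 = 2814 bytes
With TCO: reuse 1 frame = 42 bytes
Savings = 2814 - 42 = 2772

2772


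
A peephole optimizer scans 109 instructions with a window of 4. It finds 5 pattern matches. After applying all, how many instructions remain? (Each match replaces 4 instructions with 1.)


Each match removes 3 instructions.
Total removed = 5 * 3 = 15
Remaining = 109 - 15 = 94

94


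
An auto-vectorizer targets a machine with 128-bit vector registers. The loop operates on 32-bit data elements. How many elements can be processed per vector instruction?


Width = SIMD bits / data type bits
= 128 / 32 = 4

4


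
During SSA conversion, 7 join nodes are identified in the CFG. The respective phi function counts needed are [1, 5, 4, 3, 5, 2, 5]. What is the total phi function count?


Total phi functions = sum of phi functions at each join node
= 1 + 5 + 4 + 3 + 5 + 2 + 5 = 25

25


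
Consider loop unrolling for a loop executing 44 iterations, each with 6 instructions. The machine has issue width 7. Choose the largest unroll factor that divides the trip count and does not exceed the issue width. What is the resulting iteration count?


Largest divisor of 44 <= 7 is 4
New iterations = 44 / 4 = 11

11


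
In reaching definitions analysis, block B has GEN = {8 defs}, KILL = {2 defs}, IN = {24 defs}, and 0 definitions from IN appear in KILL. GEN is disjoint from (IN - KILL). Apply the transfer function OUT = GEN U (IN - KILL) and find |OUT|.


IN - KILL: 24 - 0 = 24 surviving definitions
OUT = GEN + surviving = 8 + 24 = 32

32


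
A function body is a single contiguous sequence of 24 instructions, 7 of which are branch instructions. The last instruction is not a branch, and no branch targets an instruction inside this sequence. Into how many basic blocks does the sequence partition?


With no in-sequence branch targets, the leaders are the first instruction plus the instruction after each branch.
Number of basic blocks = branches + 1
= 7 + 1 = 8

8


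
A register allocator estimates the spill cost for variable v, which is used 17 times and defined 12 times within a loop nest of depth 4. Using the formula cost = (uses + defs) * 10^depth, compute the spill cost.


uses + defs = 17 + 12 = 29
10^4 = 10000
Spill cost = 29 * 10000 = 290000

290000


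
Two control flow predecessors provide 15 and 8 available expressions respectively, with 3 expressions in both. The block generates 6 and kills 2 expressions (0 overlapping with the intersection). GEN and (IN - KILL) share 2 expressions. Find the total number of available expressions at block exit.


IN = intersection of predecessors = 3
IN - KILL = 3 - 0 = 3
|OUT| = |GEN| + |IN - KILL| - |GEN ∩ (IN - KILL)| = 6 + 3 - 2 = 7

7


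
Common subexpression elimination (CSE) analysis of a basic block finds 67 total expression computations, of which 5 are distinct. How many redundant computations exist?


CSE count = total expressions - unique expressions
= 67 - 5 = 62

62


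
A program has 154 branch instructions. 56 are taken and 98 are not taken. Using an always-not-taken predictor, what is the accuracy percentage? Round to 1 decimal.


Predictor: always-not-taken
Correct predictions = 98
Accuracy = 98 / 154 * 100 = 63.6%

63.6


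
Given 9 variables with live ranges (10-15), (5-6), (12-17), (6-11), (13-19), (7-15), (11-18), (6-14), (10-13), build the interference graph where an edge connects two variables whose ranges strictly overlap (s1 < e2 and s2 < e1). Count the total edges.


Check all pairs for overlapping intervals.
Two intervals (s1,e1) and (s2,e2) overlap if s1 < e2 and s2 < e1.
v0 (10-15) vs v1..v8: overlaps v2, v3, v4, v5, v6, v7, v8 -> 7
v1 (5-6) vs v2..v8: overlaps none -> 0
v2 (12-17) vs v3..v8: overlaps v4, v5, v6, v7, v8 -> 5
v3 (6-11) vs v4..v8: overlaps v5, v7, v8 -> 3
v4 (13-19) vs v5..v8: overlaps v5, v6, v7 -> 3
v5 (7-15) vs v6..v8: overlaps v6, v7, v8 -> 3
v6 (11-18) vs v7..v8: overlaps v7, v8 -> 2
v7 (6-14) vs v8: overlaps v8 -> 1
Total overlapping pairs = 7 + 0 + 5 + 3 + 3 + 3 + 2 + 1 = 24

24


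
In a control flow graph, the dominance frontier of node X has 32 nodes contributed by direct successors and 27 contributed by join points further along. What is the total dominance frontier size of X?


DF(X) = direct successor contributions + join point contributions
= 32 + 27 = 59

59


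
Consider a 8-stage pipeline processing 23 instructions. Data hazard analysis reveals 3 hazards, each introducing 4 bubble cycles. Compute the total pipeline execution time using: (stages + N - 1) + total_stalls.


Base cycles = 8 + 23 - 1 = 30
Total stalls = 3 * 4 = 12
Total = 30 + 12 = 42

42


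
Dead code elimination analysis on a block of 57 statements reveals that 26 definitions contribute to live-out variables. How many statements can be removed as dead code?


Dead code = total statements - live definitions
= 57 - 26 = 31

31


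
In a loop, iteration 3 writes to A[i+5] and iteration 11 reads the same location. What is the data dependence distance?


Distance = read iteration - write iteration
= 11 - 3 = 8

8


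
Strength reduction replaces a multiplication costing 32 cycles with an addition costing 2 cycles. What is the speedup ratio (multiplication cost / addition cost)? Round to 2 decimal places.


Ratio = mult_cost / add_cost = 32 / 2 = 16.0

16.0


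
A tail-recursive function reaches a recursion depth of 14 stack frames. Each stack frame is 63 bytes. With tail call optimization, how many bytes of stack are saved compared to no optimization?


Without TCO: 14 * 63 = 882 bytes
With TCO: reuse 1 frame = 63 bytes
Savings = 882 - 63 = 819

819


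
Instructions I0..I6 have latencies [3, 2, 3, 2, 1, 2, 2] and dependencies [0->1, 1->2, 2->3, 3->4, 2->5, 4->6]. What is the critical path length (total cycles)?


Compute longest path through dependency graph: dist(Ik) = max over predecessors of dist + latency(Ik).
dist(I0) = latency 3 = 3
dist(I1) = dist(I0) + 2 = 3 + 2 = 5
dist(I2) = dist(I1) + 3 = 5 + 3 = 8
dist(I3) = dist(I2) + 2 = 8 + 2 = 10
dist(I4) = dist(I3) + 1 = 10 + 1 = 11
dist(I5) = dist(I2) + 2 = 8 + 2 = 10
dist(I6) = dist(I4) + 2 = 11 + 2 = 13
Critical path = max dist = 13

13


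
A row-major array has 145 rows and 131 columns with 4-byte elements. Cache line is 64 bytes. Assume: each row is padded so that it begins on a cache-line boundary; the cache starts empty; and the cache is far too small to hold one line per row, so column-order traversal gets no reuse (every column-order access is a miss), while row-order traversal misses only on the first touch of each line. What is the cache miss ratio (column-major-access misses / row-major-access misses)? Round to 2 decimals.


Each row occupies 131 * 4 = 524 bytes and starts on a line boundary, so it spans ceil(524 / 64) = 9 cache lines.
Row-major traversal misses (one per line touched): 145 * ceil(131 * 4 / 64) = 1305
Column-major traversal misses (no reuse, every access misses): 145 * 131 = 18995
Ratio = 18995 / 1305 = 14.56

14.56


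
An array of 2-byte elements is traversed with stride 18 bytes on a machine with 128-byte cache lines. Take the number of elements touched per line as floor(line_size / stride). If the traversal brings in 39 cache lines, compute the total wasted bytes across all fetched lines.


Elements per line = floor(128 / 18) = 7
Bytes used per line = 7 * 2 = 14
Wasted per line = 128 - 14 = 114
Total wasted = 114 * 39 = 4446

4446


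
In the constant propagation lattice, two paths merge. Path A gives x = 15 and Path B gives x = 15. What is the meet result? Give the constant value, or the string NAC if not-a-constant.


Meet operation: if both paths give the same constant, result is that constant; if they differ, result is NAC (not-a-constant).
Path A: 15, Path B: 15 -> equal
Result: constant -> 15

15


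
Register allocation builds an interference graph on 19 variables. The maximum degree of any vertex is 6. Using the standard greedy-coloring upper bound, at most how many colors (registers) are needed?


Greedy coloring never needs more than (max_degree + 1) colors: when coloring a vertex, at most max_degree neighbors are already colored.
Upper bound = 6 + 1 = 7

7


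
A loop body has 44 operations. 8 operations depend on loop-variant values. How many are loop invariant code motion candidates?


Invariant candidates = total - loop-dependent
= 44 - 8 = 36

36


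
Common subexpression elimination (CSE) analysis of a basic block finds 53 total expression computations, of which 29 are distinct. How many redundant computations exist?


CSE count = total expressions - unique expressions
= 53 - 29 = 24

24


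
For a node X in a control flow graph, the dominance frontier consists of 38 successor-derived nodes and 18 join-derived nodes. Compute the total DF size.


DF(X) = direct successor contributions + join point contributions
= 38 + 18 = 56

56


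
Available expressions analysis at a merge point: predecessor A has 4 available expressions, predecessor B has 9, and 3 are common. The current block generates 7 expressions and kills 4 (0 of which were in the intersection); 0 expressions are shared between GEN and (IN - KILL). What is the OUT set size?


IN = intersection of predecessors = 3
IN - KILL = 3 - 0 = 3
|OUT| = |GEN| + |IN - KILL| - |GEN ∩ (IN - KILL)| = 7 + 3 - 0 = 10

10


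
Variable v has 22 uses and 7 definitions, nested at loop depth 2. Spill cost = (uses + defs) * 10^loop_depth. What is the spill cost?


uses + defs = 22 + 7 = 29
10^2 = 100
Spill cost = 29 * 100 = 2900

2900


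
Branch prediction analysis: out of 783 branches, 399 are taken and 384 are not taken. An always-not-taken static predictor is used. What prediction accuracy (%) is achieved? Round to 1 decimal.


Predictor: always-not-taken
Correct predictions = 384
Accuracy = 384 / 783 * 100 = 49.0%

49.0


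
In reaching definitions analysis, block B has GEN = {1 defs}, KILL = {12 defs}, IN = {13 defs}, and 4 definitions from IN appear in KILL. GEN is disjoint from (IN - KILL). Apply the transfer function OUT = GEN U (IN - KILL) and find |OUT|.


IN - KILL: 13 - 4 = 9 surviving definitions
OUT = GEN + surviving = 1 + 9 = 10

10


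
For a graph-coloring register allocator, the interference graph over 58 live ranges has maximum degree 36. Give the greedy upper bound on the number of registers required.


Greedy coloring never needs more than (max_degree + 1) colors: when coloring a vertex, at most max_degree neighbors are already colored.
Upper bound = 36 + 1 = 37

37


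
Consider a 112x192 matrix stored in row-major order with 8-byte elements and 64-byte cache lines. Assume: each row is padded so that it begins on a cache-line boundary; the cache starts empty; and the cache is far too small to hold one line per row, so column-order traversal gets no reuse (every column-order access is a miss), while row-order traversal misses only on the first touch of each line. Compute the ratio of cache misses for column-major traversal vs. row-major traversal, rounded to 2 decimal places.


Each row occupies 192 * 8 = 1536 bytes and starts on a line boundary, so it spans ceil(1536 / 64) = 24 cache lines.
Row-major traversal misses (one per line touched): 112 * ceil(192 * 8 / 64) = 2688
Column-major traversal misses (no reuse, every access misses): 112 * 192 = 21504
Ratio = 21504 / 2688 = 8.0

8.0


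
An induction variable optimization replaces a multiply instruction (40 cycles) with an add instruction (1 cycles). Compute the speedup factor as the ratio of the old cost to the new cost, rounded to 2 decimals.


Ratio = mult_cost / add_cost = 40 / 1 = 40.0

40.0


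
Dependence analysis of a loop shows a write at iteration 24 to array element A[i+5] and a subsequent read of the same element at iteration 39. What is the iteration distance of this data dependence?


Distance = read iteration - write iteration
= 39 - 24 = 15

15


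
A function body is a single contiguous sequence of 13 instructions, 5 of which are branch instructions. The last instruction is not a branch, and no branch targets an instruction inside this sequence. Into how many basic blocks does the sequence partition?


With no in-sequence branch targets, the leaders are the first instruction plus the instruction after each branch.
Number of basic blocks = branches + 1
= 5 + 1 = 6

6


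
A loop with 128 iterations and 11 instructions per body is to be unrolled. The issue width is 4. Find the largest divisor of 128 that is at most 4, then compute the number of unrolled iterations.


Largest divisor of 128 <= 4 is 4
New iterations = 128 / 4 = 32

32


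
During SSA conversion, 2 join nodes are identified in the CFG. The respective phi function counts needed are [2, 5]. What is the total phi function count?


Total phi functions = sum of phi functions at each join node
= 2 + 5 = 7

7
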